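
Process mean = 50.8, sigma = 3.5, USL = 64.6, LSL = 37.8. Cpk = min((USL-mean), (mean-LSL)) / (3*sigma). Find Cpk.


Cpu = (64.6 - 50.8) / (3 * 3.5) = 1.31
Cpl = (50.8 - 37.8) / (3 * 3.5) = 1.24
Cpk = min(1.31, 1.24) = 1.24

1.24


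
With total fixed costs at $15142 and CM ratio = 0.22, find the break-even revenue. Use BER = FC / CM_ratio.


Formula: BER = Fixed Costs / Contribution Margin Ratio
BER = $15142 / 0.22
BER = $68827.27 (to the nearest cent)

$68827.27


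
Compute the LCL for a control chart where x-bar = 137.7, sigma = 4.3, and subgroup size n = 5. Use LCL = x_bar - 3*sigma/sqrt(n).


LCL = 137.7 - 3 * 4.3 / sqrt(5)

131.93


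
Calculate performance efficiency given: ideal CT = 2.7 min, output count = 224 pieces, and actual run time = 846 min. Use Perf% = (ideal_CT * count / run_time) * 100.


Formula: Performance = (Ideal CT * Total Count) / Run Time * 100
Ideal output time = 2.7 * 224 = 604.8 min
Performance = 604.8 / 846 * 100 = 71.5%

71.5%


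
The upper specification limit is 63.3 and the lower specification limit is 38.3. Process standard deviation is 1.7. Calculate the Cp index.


Cp = (63.3 - 38.3) / (6 * 1.7)

2.45


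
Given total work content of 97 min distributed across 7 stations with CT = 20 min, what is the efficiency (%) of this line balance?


Formula: Efficiency = Sum of Task Times / (N_stations * CT) * 100
Total station capacity = 7 stations * 20 min = 140 min
Efficiency = 97 / 140 * 100 = 69.3%

69.3%


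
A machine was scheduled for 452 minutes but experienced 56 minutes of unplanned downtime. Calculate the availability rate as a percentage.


Formula: Availability = (Planned Time - Downtime) / Planned Time * 100
Uptime = 452 - 56 = 396 min
Availability = 396 / 452 * 100 = 87.6%

87.6%


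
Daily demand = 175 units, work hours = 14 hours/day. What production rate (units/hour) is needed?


Formula: Production Rate = Daily Demand / Available Hours
Rate = 175 units/day / 14 hours/day
Rate = 12.5 units/hour

12.5 units/hour


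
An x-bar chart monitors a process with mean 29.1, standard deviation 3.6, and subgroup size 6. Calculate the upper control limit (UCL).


UCL = 29.1 + 3 * 3.6 / sqrt(6)

33.51


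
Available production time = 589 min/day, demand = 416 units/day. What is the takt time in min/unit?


Formula: Takt Time = Available Production Time / Customer Demand
Takt = 589 min/day / 416 units/day
Takt = 1.42 min/unit

1.42 min/unit


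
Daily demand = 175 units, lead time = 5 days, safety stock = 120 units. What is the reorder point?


Formula: ROP = (Daily Demand * Lead Time) + Safety Stock
Demand during lead time = 175 * 5 = 875 units
ROP = 875 + 120 = 995 units

995 units


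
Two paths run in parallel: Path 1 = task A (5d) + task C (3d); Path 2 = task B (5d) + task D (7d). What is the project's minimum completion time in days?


Path 1 = 5 + 3 = 8 days
Path 2 = 5 + 7 = 12 days
Duration = max(8, 12) = 12 days

12 days


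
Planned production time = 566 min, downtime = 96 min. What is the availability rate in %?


Formula: Availability = (Planned Time - Downtime) / Planned Time * 100
Uptime = 566 - 96 = 470 min
Availability = 470 / 566 * 100 = 83.0%

83.0%


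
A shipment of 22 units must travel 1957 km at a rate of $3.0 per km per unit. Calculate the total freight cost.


TC = dist * cost * units = 1957 * 3.0 * 22 = $129162.00

$129162.00


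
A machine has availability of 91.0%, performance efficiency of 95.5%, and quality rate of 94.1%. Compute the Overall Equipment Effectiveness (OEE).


Formula: OEE = Availability * Performance * Quality / 10000
A * P = 91.0% * 95.5% / 100 = 86.91%
OEE = 86.91% * 94.1% / 100 = 81.8%

81.8%


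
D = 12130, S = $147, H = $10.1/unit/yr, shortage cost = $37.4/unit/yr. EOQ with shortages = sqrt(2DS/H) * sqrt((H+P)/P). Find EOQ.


Formula: EOQ* = sqrt(2DS/H) * sqrt((H+P)/P)
Base EOQ = sqrt(2*12130*147/10.1) = 594.21 units
Correction = sqrt((10.1+37.4)/37.4) = 1.12697
EOQ* = 594.21 * 1.12697 = 669.7 units

669.7 units


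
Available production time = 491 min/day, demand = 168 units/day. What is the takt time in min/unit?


Formula: Takt Time = Available Production Time / Customer Demand
Takt = 491 min/day / 168 units/day
Takt = 2.92 min/unit

2.92 min/unit


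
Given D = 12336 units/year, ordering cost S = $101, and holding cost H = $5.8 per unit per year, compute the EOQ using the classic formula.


Formula: EOQ = sqrt(2 * D * S / H)
Numerator: 2 * 12336 * 101 = 2491872
2DS/H = 2491872 / 5.8 = 429633.1
EOQ = sqrt(429633.1) = 655.5 units

655.5 units


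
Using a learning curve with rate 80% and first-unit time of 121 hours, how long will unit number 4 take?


Formula: T_n = T_1 * (learning_rate)^(log2(n)) where learning_rate = rate/100
Doublings = log2(4) = 2
T_n = 121 * 0.8^2
T_n = 121 * 0.64 = 77.4 hours

77.4 hours


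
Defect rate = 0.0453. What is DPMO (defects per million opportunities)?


DPMO = defect_rate * 1000000 = 0.0453 * 1000000

45300


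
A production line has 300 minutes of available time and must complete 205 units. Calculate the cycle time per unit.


Formula: CT = Available Time / Number of Units
CT = 300 min / 205 units
CT = 1.46 min/unit

1.46 min/unit


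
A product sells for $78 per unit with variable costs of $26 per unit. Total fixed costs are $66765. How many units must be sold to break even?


Formula: BEQ = Fixed Costs / (Price - Variable Cost)
Contribution margin = $78 - $26 = $52/unit
BEQ = ceil($66765 / $52/unit) = ceil(1283.94) = 1284 units

1284 units


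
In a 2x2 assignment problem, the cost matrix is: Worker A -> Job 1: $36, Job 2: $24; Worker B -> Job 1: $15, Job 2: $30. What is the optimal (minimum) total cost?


Option 1: A->1 + B->2 = $36 + $30 = $66
Option 2: A->2 + B->1 = $24 + $15 = $39
Min cost = min($66, $39) = $39

$39


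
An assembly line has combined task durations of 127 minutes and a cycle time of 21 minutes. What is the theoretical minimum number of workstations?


Formula: N_min = ceil(Sum of Task Times / Cycle Time)
N_min = ceil(127 min / 21 min) = ceil(6.0476)
N_min = 7 stations

7


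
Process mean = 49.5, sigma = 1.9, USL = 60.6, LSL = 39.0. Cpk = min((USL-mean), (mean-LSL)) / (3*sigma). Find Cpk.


Cpu = (60.6 - 49.5) / (3 * 1.9) = 1.95
Cpl = (49.5 - 39.0) / (3 * 1.9) = 1.84
Cpk = min(1.95, 1.84) = 1.84

1.84


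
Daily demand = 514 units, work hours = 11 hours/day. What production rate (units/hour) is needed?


Formula: Production Rate = Daily Demand / Available Hours
Rate = 514 units/day / 11 hours/day
Rate = 46.7 units/hour

46.7 units/hour


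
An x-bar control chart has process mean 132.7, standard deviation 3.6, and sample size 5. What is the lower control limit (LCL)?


LCL = 132.7 - 3 * 3.6 / sqrt(5)

127.87


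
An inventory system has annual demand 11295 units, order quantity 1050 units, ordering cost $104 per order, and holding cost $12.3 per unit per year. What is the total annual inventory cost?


TC = 11295/1050 * 104 + 1050/2 * 12.3

$7576.24


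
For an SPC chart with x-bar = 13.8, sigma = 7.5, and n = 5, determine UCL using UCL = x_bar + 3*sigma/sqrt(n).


UCL = 13.8 + 3 * 7.5 / sqrt(5)

23.86


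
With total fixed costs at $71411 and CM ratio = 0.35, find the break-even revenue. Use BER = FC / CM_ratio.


Formula: BER = Fixed Costs / Contribution Margin Ratio
BER = $71411 / 0.35
BER = $204031.43 (to the nearest cent)

$204031.43


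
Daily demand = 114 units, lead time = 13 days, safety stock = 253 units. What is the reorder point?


Formula: ROP = (Daily Demand * Lead Time) + Safety Stock
Demand during lead time = 114 * 13 = 1482 units
ROP = 1482 + 253 = 1735 units

1735 units


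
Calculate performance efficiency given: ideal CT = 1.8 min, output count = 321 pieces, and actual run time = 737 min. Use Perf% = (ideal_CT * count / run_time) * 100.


Formula: Performance = (Ideal CT * Total Count) / Run Time * 100
Ideal output time = 1.8 * 321 = 577.8 min
Performance = 577.8 / 737 * 100 = 78.4%

78.4%


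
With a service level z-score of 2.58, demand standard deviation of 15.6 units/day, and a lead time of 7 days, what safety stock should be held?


Formula: SS = z * sigma_d * sqrt(LT)
sqrt(LT) = sqrt(7) = 2.6458
SS = 2.58 * 15.6 * 2.6458
SS = 106.5 units

106.5 units


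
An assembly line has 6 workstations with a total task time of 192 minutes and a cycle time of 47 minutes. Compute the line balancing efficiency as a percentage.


Formula: Efficiency = Sum of Task Times / (N_stations * CT) * 100
Total station capacity = 6 stations * 47 min = 282 min
Efficiency = 192 / 282 * 100 = 68.1%

68.1%


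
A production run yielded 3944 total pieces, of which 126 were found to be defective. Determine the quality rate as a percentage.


Formula: Quality Rate = Good Pieces / Total Pieces * 100
Good pieces = 3944 - 126 = 3818
QR = 3818 / 3944 * 100 = 96.8%

96.8%


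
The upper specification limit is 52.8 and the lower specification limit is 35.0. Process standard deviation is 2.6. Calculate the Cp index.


Cp = (52.8 - 35.0) / (6 * 2.6)

1.14


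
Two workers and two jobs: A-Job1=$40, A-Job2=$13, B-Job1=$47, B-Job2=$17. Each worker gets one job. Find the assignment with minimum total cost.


Option 1: A->1 + B->2 = $40 + $17 = $57
Option 2: A->2 + B->1 = $13 + $47 = $60
Min cost = min($57, $60) = $57

$57


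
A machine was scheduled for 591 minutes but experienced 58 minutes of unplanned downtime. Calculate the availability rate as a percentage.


Formula: Availability = (Planned Time - Downtime) / Planned Time * 100
Uptime = 591 - 58 = 533 min
Availability = 533 / 591 * 100 = 90.2%

90.2%


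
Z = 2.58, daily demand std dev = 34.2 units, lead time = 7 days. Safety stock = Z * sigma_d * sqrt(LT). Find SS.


Formula: SS = z * sigma_d * sqrt(LT)
sqrt(LT) = sqrt(7) = 2.6458
SS = 2.58 * 34.2 * 2.6458
SS = 233.5 units

233.5 units


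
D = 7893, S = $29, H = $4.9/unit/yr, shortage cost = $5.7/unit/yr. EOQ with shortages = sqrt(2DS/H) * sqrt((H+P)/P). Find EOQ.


Formula: EOQ* = sqrt(2DS/H) * sqrt((H+P)/P)
Base EOQ = sqrt(2*7893*29/4.9) = 305.66 units
Correction = sqrt((4.9+5.7)/5.7) = 1.36369
EOQ* = 305.66 * 1.36369 = 416.8 units

416.8 units


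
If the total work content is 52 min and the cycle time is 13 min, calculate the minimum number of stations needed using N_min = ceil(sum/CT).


Formula: N_min = ceil(Sum of Task Times / Cycle Time)
N_min = ceil(52 min / 13 min) = ceil(4.0)
N_min = 4 stations

4


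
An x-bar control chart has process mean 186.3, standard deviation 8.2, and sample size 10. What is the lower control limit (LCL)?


LCL = 186.3 - 3 * 8.2 / sqrt(10)

178.52


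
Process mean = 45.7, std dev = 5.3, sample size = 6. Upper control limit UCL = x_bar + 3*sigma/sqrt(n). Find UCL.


UCL = 45.7 + 3 * 5.3 / sqrt(6)

52.19


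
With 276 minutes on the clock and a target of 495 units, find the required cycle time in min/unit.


Formula: CT = Available Time / Number of Units
CT = 276 min / 495 units
CT = 0.56 min/unit

0.56 min/unit


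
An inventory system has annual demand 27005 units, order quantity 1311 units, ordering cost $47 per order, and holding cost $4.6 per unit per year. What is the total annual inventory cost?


TC = 27005/1311 * 47 + 1311/2 * 4.6

$3983.44


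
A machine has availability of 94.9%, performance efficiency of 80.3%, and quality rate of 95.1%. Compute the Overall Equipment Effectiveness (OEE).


Formula: OEE = Availability * Performance * Quality / 10000
A * P = 94.9% * 80.3% / 100 = 76.2%
OEE = 76.2% * 95.1% / 100 = 72.5%

72.5%


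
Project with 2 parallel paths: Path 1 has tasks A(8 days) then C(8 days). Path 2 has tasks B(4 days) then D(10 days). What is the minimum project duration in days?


Path 1 = 8 + 8 = 16 days
Path 2 = 4 + 10 = 14 days
Duration = max(16, 14) = 16 days

16 days


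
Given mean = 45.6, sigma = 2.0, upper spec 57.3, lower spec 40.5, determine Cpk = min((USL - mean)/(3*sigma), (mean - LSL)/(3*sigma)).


Cpu = (57.3 - 45.6) / (3 * 2.0) = 1.95
Cpl = (45.6 - 40.5) / (3 * 2.0) = 0.85
Cpk = min(1.95, 0.85) = 0.85

0.85


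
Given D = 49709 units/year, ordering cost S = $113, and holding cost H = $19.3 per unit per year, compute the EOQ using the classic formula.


Formula: EOQ = sqrt(2 * D * S / H)
Numerator: 2 * 49709 * 113 = 11234234
2DS/H = 11234234 / 19.3 = 582084.7
EOQ = sqrt(582084.7) = 762.9 units

762.9 units


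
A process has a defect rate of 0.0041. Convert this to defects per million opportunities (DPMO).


DPMO = defect_rate * 1000000 = 0.0041 * 1000000

4100


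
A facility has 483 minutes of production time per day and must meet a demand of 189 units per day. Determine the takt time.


Formula: Takt Time = Available Production Time / Customer Demand
Takt = 483 min/day / 189 units/day
Takt = 2.56 min/unit

2.56 min/unit


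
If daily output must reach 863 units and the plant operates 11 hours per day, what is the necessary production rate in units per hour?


Formula: Production Rate = Daily Demand / Available Hours
Rate = 863 units/day / 11 hours/day
Rate = 78.5 units/hour

78.5 units/hour


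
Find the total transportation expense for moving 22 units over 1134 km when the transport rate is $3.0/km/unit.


TC = dist * cost * units = 1134 * 3.0 * 22 = $74844.00

$74844.00


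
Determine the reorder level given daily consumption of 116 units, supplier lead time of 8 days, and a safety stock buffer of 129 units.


Formula: ROP = (Daily Demand * Lead Time) + Safety Stock
Demand during lead time = 116 * 8 = 928 units
ROP = 928 + 129 = 1057 units

1057 units


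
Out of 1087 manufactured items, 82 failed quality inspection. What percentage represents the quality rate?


Formula: Quality Rate = Good Pieces / Total Pieces * 100
Good pieces = 1087 - 82 = 1005
QR = 1005 / 1087 * 100 = 92.5%

92.5%


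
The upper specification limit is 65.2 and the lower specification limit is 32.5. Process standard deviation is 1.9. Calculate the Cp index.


Cp = (65.2 - 32.5) / (6 * 1.9)

2.87


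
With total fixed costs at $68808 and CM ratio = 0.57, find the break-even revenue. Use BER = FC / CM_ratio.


Formula: BER = Fixed Costs / Contribution Margin Ratio
BER = $68808 / 0.57
BER = $120715.79 (to the nearest cent)

$120715.79


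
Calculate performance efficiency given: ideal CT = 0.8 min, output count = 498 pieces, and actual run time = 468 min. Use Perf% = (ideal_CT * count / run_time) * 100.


Formula: Performance = (Ideal CT * Total Count) / Run Time * 100
Ideal output time = 0.8 * 498 = 398.4 min
Performance = 398.4 / 468 * 100 = 85.1%

85.1%


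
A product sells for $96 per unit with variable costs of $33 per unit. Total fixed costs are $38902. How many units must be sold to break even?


Formula: BEQ = Fixed Costs / (Price - Variable Cost)
Contribution margin = $96 - $33 = $63/unit
BEQ = ceil($38902 / $63/unit) = ceil(617.49) = 618 units

618 units


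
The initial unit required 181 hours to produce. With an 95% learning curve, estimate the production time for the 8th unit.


Formula: T_n = T_1 * (learning_rate)^(log2(n)) where learning_rate = rate/100
Doublings = log2(8) = 3
T_n = 181 * 0.95^3
T_n = 181 * 0.8574 = 155.2 hours

155.2 hours


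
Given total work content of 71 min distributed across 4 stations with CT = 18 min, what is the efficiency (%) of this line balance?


Formula: Efficiency = Sum of Task Times / (N_stations * CT) * 100
Total station capacity = 4 stations * 18 min = 72 min
Efficiency = 71 / 72 * 100 = 98.6%

98.6%


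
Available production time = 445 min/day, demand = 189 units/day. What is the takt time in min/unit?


Formula: Takt Time = Available Production Time / Customer Demand
Takt = 445 min/day / 189 units/day
Takt = 2.35 min/unit

2.35 min/unit


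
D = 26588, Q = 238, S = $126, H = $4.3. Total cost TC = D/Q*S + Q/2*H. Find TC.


TC = 26588/238 * 126 + 238/2 * 4.3

$14587.70


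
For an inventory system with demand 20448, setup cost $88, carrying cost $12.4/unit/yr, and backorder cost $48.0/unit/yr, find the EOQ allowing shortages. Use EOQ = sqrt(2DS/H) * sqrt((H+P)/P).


Formula: EOQ* = sqrt(2DS/H) * sqrt((H+P)/P)
Base EOQ = sqrt(2*20448*88/12.4) = 538.73 units
Correction = sqrt((12.4+48.0)/48.0) = 1.12175
EOQ* = 538.73 * 1.12175 = 604.3 units

604.3 units


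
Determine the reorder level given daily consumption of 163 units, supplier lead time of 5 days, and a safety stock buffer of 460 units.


Formula: ROP = (Daily Demand * Lead Time) + Safety Stock
Demand during lead time = 163 * 5 = 815 units
ROP = 815 + 460 = 1275 units

1275 units


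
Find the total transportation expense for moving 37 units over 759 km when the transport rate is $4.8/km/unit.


TC = dist * cost * units = 759 * 4.8 * 37 = $134798.40

$134798.40


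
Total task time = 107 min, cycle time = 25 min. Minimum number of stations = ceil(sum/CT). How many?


Formula: N_min = ceil(Sum of Task Times / Cycle Time)
N_min = ceil(107 min / 25 min) = ceil(4.28)
N_min = 5 stations

5


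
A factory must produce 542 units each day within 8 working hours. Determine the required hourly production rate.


Formula: Production Rate = Daily Demand / Available Hours
Rate = 542 units/day / 8 hours/day
Rate = 67.8 units/hour

67.8 units/hour


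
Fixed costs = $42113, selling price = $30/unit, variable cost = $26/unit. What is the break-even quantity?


Formula: BEQ = Fixed Costs / (Price - Variable Cost)
Contribution margin = $30 - $26 = $4/unit
BEQ = ceil($42113 / $4/unit) = ceil(10528.25) = 10529 units

10529 units


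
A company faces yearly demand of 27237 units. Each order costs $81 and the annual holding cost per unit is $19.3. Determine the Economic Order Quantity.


Formula: EOQ = sqrt(2 * D * S / H)
Numerator: 2 * 27237 * 81 = 4412394
2DS/H = 4412394 / 19.3 = 228621.5
EOQ = sqrt(228621.5) = 478.1 units

478.1 units


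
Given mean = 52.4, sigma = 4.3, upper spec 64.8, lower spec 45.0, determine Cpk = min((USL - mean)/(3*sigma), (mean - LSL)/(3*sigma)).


Cpu = (64.8 - 52.4) / (3 * 4.3) = 0.96
Cpl = (52.4 - 45.0) / (3 * 4.3) = 0.57
Cpk = min(0.96, 0.57) = 0.57

0.57


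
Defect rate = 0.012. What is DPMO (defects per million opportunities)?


DPMO = defect_rate * 1000000 = 0.012 * 1000000

12000


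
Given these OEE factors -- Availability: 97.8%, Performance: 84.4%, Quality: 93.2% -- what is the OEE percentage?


Formula: OEE = Availability * Performance * Quality / 10000
A * P = 97.8% * 84.4% / 100 = 82.54%
OEE = 82.54% * 93.2% / 100 = 76.9%

76.9%


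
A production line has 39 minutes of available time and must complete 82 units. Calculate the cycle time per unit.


Formula: CT = Available Time / Number of Units
CT = 39 min / 82 units
CT = 0.48 min/unit

0.48 min/unit


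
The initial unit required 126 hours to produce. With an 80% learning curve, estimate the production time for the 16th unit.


Formula: T_n = T_1 * (learning_rate)^(log2(n)) where learning_rate = rate/100
Doublings = log2(16) = 4
T_n = 126 * 0.8^4
T_n = 126 * 0.4096 = 51.6 hours

51.6 hours


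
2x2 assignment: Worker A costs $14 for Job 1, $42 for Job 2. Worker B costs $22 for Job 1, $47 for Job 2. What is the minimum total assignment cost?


Option 1: A->1 + B->2 = $14 + $47 = $61
Option 2: A->2 + B->1 = $42 + $22 = $64
Min cost = min($61, $64) = $61

$61


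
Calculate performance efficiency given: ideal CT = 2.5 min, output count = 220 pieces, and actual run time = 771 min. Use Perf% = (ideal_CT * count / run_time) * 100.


Formula: Performance = (Ideal CT * Total Count) / Run Time * 100
Ideal output time = 2.5 * 220 = 550.0 min
Performance = 550.0 / 771 * 100 = 71.3%

71.3%


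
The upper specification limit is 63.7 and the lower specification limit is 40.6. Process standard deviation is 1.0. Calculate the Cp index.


Cp = (63.7 - 40.6) / (6 * 1.0)

3.85


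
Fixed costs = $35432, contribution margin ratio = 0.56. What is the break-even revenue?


Formula: BER = Fixed Costs / Contribution Margin Ratio
BER = $35432 / 0.56
BER = $63271.43 (to the nearest cent)

$63271.43


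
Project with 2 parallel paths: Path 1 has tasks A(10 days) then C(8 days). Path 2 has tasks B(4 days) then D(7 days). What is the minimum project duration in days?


Path 1 = 10 + 8 = 18 days
Path 2 = 4 + 7 = 11 days
Duration = max(18, 11) = 18 days

18 days


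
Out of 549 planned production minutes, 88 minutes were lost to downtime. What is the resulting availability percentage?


Formula: Availability = (Planned Time - Downtime) / Planned Time * 100
Uptime = 549 - 88 = 461 min
Availability = 461 / 549 * 100 = 84.0%

84.0%


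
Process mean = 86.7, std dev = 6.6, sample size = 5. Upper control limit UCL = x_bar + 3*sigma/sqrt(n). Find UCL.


UCL = 86.7 + 3 * 6.6 / sqrt(5)

95.55


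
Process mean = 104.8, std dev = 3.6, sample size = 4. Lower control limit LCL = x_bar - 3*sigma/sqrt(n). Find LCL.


LCL = 104.8 - 3 * 3.6 / sqrt(4)

99.4


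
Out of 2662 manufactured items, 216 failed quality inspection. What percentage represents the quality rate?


Formula: Quality Rate = Good Pieces / Total Pieces * 100
Good pieces = 2662 - 216 = 2446
QR = 2446 / 2662 * 100 = 91.9%

91.9%


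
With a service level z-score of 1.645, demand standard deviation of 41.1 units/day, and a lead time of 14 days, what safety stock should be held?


Formula: SS = z * sigma_d * sqrt(LT)
sqrt(LT) = sqrt(14) = 3.7417
SS = 1.645 * 41.1 * 3.7417
SS = 253.0 units

253.0 units


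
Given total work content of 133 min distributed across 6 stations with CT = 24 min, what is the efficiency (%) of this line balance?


Formula: Efficiency = Sum of Task Times / (N_stations * CT) * 100
Total station capacity = 6 stations * 24 min = 144 min
Efficiency = 133 / 144 * 100 = 92.4%

92.4%


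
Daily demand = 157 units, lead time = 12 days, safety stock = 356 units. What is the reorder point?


Formula: ROP = (Daily Demand * Lead Time) + Safety Stock
Demand during lead time = 157 * 12 = 1884 units
ROP = 1884 + 356 = 2240 units

2240 units


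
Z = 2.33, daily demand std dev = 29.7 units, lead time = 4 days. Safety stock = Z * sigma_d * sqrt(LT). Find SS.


Formula: SS = z * sigma_d * sqrt(LT)
sqrt(LT) = sqrt(4) = 2.0
SS = 2.33 * 29.7 * 2.0
SS = 138.4 units

138.4 units


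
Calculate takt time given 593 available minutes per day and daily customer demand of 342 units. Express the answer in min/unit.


Formula: Takt Time = Available Production Time / Customer Demand
Takt = 593 min/day / 342 units/day
Takt = 1.73 min/unit

1.73 min/unit


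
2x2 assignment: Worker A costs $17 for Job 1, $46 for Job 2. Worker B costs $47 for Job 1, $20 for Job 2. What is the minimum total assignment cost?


Option 1: A->1 + B->2 = $17 + $20 = $37
Option 2: A->2 + B->1 = $46 + $47 = $93
Min cost = min($37, $93) = $37

$37


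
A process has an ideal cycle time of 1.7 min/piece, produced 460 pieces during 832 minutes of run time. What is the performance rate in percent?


Formula: Performance = (Ideal CT * Total Count) / Run Time * 100
Ideal output time = 1.7 * 460 = 782.0 min
Performance = 782.0 / 832 * 100 = 94.0%

94.0%


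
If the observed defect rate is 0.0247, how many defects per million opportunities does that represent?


DPMO = defect_rate * 1000000 = 0.0247 * 1000000

24700


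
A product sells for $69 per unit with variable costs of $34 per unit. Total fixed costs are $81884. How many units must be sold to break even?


Formula: BEQ = Fixed Costs / (Price - Variable Cost)
Contribution margin = $69 - $34 = $35/unit
BEQ = ceil($81884 / $35/unit) = ceil(2339.54) = 2340 units

2340 units


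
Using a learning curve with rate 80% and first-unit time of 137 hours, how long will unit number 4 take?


Formula: T_n = T_1 * (learning_rate)^(log2(n)) where learning_rate = rate/100
Doublings = log2(4) = 2
T_n = 137 * 0.8^2
T_n = 137 * 0.64 = 87.7 hours

87.7 hours


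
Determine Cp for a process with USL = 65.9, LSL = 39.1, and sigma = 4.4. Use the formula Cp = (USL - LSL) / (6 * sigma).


Cp = (65.9 - 39.1) / (6 * 4.4)

1.02


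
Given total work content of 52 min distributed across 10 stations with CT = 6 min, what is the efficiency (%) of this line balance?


Formula: Efficiency = Sum of Task Times / (N_stations * CT) * 100
Total station capacity = 10 stations * 6 min = 60 min
Efficiency = 52 / 60 * 100 = 86.7%

86.7%


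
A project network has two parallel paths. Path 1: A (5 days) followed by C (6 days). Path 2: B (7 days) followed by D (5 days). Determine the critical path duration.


Path 1 = 5 + 6 = 11 days
Path 2 = 7 + 5 = 12 days
Duration = max(11, 12) = 12 days

12 days


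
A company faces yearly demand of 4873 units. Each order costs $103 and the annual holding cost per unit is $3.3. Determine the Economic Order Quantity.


Formula: EOQ = sqrt(2 * D * S / H)
Numerator: 2 * 4873 * 103 = 1003838
2DS/H = 1003838 / 3.3 = 304193.3
EOQ = sqrt(304193.3) = 551.5 units

551.5 units


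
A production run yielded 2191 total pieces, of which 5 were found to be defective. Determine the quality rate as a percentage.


Formula: Quality Rate = Good Pieces / Total Pieces * 100
Good pieces = 2191 - 5 = 2186
QR = 2186 / 2191 * 100 = 99.8%

99.8%


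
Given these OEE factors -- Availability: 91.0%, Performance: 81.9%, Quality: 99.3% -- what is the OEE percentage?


Formula: OEE = Availability * Performance * Quality / 10000
A * P = 91.0% * 81.9% / 100 = 74.53%
OEE = 74.53% * 99.3% / 100 = 74.0%

74.0%


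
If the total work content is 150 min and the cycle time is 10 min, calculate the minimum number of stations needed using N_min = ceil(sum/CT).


Formula: N_min = ceil(Sum of Task Times / Cycle Time)
N_min = ceil(150 min / 10 min) = ceil(15.0)
N_min = 15 stations

15


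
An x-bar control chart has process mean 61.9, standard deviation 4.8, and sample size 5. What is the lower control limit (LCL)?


LCL = 61.9 - 3 * 4.8 / sqrt(5)

55.46


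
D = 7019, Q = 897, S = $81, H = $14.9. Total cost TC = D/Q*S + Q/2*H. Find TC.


TC = 7019/897 * 81 + 897/2 * 14.9

$7316.47


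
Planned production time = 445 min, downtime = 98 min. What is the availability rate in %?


Formula: Availability = (Planned Time - Downtime) / Planned Time * 100
Uptime = 445 - 98 = 347 min
Availability = 347 / 445 * 100 = 78.0%

78.0%


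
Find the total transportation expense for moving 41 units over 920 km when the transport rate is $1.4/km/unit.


TC = dist * cost * units = 920 * 1.4 * 41 = $52808.00

$52808.00


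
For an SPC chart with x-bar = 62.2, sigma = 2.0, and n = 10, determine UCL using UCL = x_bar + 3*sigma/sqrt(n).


UCL = 62.2 + 3 * 2.0 / sqrt(10)

64.1


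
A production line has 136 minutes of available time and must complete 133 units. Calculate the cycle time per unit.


Formula: CT = Available Time / Number of Units
CT = 136 min / 133 units
CT = 1.02 min/unit

1.02 min/unit


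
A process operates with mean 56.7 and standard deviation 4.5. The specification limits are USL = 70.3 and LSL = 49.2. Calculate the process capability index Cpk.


Cpu = (70.3 - 56.7) / (3 * 4.5) = 1.01
Cpl = (56.7 - 49.2) / (3 * 4.5) = 0.56
Cpk = min(1.01, 0.56) = 0.56

0.56


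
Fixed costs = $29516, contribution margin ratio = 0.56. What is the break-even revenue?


Formula: BER = Fixed Costs / Contribution Margin Ratio
BER = $29516 / 0.56
BER = $52707.14 (to the nearest cent)

$52707.14


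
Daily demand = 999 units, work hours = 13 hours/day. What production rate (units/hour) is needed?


Formula: Production Rate = Daily Demand / Available Hours
Rate = 999 units/day / 13 hours/day
Rate = 76.8 units/hour

76.8 units/hour


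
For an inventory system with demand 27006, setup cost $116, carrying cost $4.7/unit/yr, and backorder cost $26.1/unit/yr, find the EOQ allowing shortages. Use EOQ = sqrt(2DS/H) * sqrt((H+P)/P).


Formula: EOQ* = sqrt(2DS/H) * sqrt((H+P)/P)
Base EOQ = sqrt(2*27006*116/4.7) = 1154.58 units
Correction = sqrt((4.7+26.1)/26.1) = 1.08631
EOQ* = 1154.58 * 1.08631 = 1254.2 units

1254.2 units


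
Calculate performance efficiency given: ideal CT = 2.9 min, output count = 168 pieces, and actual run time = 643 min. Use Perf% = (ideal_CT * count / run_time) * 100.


Formula: Performance = (Ideal CT * Total Count) / Run Time * 100
Ideal output time = 2.9 * 168 = 487.2 min
Performance = 487.2 / 643 * 100 = 75.8%

75.8%


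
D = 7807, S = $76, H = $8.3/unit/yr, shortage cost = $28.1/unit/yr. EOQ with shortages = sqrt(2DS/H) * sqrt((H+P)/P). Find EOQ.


Formula: EOQ* = sqrt(2DS/H) * sqrt((H+P)/P)
Base EOQ = sqrt(2*7807*76/8.3) = 378.12 units
Correction = sqrt((8.3+28.1)/28.1) = 1.13814
EOQ* = 378.12 * 1.13814 = 430.4 units

430.4 units


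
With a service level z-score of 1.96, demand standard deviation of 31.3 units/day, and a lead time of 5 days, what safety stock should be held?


Formula: SS = z * sigma_d * sqrt(LT)
sqrt(LT) = sqrt(5) = 2.2361
SS = 1.96 * 31.3 * 2.2361
SS = 137.2 units

137.2 units


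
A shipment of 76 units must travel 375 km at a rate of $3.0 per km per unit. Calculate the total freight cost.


TC = dist * cost * units = 375 * 3.0 * 76 = $85500.00

$85500.00


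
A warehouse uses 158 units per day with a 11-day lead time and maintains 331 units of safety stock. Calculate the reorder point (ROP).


Formula: ROP = (Daily Demand * Lead Time) + Safety Stock
Demand during lead time = 158 * 11 = 1738 units
ROP = 1738 + 331 = 2069 units

2069 units


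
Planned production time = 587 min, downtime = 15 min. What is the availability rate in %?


Formula: Availability = (Planned Time - Downtime) / Planned Time * 100
Uptime = 587 - 15 = 572 min
Availability = 572 / 587 * 100 = 97.4%

97.4%


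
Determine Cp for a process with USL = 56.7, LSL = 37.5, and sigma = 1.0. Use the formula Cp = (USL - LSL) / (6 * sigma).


Cp = (56.7 - 37.5) / (6 * 1.0)

3.2


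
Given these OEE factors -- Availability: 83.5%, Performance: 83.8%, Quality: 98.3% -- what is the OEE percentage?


Formula: OEE = Availability * Performance * Quality / 10000
A * P = 83.5% * 83.8% / 100 = 69.97%
OEE = 69.97% * 98.3% / 100 = 68.8%

68.8%


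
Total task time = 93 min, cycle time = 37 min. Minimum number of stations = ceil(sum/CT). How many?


Formula: N_min = ceil(Sum of Task Times / Cycle Time)
N_min = ceil(93 min / 37 min) = ceil(2.5135)
N_min = 3 stations

3


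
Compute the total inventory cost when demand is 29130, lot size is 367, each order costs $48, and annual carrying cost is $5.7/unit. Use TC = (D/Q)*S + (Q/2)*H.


TC = 29130/367 * 48 + 367/2 * 5.7

$4855.87


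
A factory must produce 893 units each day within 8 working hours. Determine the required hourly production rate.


Formula: Production Rate = Daily Demand / Available Hours
Rate = 893 units/day / 8 hours/day
Rate = 111.6 units/hour

111.6 units/hour


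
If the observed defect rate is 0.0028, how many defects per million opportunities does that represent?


DPMO = defect_rate * 1000000 = 0.0028 * 1000000

2800


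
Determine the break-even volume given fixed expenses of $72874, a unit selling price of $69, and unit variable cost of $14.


Formula: BEQ = Fixed Costs / (Price - Variable Cost)
Contribution margin = $69 - $14 = $55/unit
BEQ = ceil($72874 / $55/unit) = ceil(1324.98) = 1325 units

1325 units


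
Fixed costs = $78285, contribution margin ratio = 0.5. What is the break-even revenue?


Formula: BER = Fixed Costs / Contribution Margin Ratio
BER = $78285 / 0.5
BER = $156570.00 (to the nearest cent)

$156570.00


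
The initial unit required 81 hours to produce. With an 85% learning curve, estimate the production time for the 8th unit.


Formula: T_n = T_1 * (learning_rate)^(log2(n)) where learning_rate = rate/100
Doublings = log2(8) = 3
T_n = 81 * 0.85^3
T_n = 81 * 0.6141 = 49.7 hours

49.7 hours


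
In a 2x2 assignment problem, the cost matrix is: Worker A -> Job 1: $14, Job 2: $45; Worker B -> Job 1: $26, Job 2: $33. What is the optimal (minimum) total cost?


Option 1: A->1 + B->2 = $14 + $33 = $47
Option 2: A->2 + B->1 = $45 + $26 = $71
Min cost = min($47, $71) = $47

$47


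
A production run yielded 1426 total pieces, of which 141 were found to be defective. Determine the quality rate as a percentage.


Formula: Quality Rate = Good Pieces / Total Pieces * 100
Good pieces = 1426 - 141 = 1285
QR = 1285 / 1426 * 100 = 90.1%

90.1%


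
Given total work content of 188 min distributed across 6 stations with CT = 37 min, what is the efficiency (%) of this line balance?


Formula: Efficiency = Sum of Task Times / (N_stations * CT) * 100
Total station capacity = 6 stations * 37 min = 222 min
Efficiency = 188 / 222 * 100 = 84.7%

84.7%


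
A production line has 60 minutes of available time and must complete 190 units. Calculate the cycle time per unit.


Formula: CT = Available Time / Number of Units
CT = 60 min / 190 units
CT = 0.32 min/unit

0.32 min/unit


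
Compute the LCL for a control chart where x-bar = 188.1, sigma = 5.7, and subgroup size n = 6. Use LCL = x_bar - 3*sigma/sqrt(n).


LCL = 188.1 - 3 * 5.7 / sqrt(6)

181.12


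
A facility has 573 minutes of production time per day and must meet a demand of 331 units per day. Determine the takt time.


Formula: Takt Time = Available Production Time / Customer Demand
Takt = 573 min/day / 331 units/day
Takt = 1.73 min/unit

1.73 min/unit


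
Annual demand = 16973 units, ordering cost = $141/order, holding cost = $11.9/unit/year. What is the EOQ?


Formula: EOQ = sqrt(2 * D * S / H)
Numerator: 2 * 16973 * 141 = 4786386
2DS/H = 4786386 / 11.9 = 402217.3
EOQ = sqrt(402217.3) = 634.2 units

634.2 units


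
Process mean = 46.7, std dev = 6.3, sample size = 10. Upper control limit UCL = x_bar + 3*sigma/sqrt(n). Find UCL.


UCL = 46.7 + 3 * 6.3 / sqrt(10)

52.68


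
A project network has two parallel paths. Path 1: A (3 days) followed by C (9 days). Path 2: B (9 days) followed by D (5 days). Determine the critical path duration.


Path 1 = 3 + 9 = 12 days
Path 2 = 9 + 5 = 14 days
Duration = max(12, 14) = 14 days

14 days


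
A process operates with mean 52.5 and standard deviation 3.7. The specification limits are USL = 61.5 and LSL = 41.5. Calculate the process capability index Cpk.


Cpu = (61.5 - 52.5) / (3 * 3.7) = 0.81
Cpl = (52.5 - 41.5) / (3 * 3.7) = 0.99
Cpk = min(0.81, 0.99) = 0.81

0.81


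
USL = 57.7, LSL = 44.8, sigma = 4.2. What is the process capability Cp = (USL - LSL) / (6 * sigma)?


Cp = (57.7 - 44.8) / (6 * 4.2)

0.51


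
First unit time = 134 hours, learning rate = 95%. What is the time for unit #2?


Formula: T_n = T_1 * (learning_rate)^(log2(n)) where learning_rate = rate/100
Doublings = log2(2) = 1
T_n = 134 * 0.95^1
T_n = 134 * 0.95 = 127.3 hours

127.3 hours


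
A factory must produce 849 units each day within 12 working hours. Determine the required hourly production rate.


Formula: Production Rate = Daily Demand / Available Hours
Rate = 849 units/day / 12 hours/day
Rate = 70.8 units/hour

70.8 units/hour


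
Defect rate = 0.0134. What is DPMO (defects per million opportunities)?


DPMO = defect_rate * 1000000 = 0.0134 * 1000000

13400


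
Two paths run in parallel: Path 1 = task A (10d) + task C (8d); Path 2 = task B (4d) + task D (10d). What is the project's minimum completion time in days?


Path 1 = 10 + 8 = 18 days
Path 2 = 4 + 10 = 14 days
Duration = max(18, 14) = 18 days

18 days


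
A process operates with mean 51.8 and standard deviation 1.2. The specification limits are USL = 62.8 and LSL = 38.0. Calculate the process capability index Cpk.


Cpu = (62.8 - 51.8) / (3 * 1.2) = 3.06
Cpl = (51.8 - 38.0) / (3 * 1.2) = 3.83
Cpk = min(3.06, 3.83) = 3.06

3.06


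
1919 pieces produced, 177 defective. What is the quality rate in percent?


Formula: Quality Rate = Good Pieces / Total Pieces * 100
Good pieces = 1919 - 177 = 1742
QR = 1742 / 1919 * 100 = 90.8%

90.8%


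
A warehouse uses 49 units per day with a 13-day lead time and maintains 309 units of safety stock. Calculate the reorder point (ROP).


Formula: ROP = (Daily Demand * Lead Time) + Safety Stock
Demand during lead time = 49 * 13 = 637 units
ROP = 637 + 309 = 946 units

946 units


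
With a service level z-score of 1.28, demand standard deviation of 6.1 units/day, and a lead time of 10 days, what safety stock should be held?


Formula: SS = z * sigma_d * sqrt(LT)
sqrt(LT) = sqrt(10) = 3.1623
SS = 1.28 * 6.1 * 3.1623
SS = 24.7 units

24.7 units


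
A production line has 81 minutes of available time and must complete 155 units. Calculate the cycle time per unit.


Formula: CT = Available Time / Number of Units
CT = 81 min / 155 units
CT = 0.52 min/unit

0.52 min/unit


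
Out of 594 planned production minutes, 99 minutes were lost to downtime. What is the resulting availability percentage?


Formula: Availability = (Planned Time - Downtime) / Planned Time * 100
Uptime = 594 - 99 = 495 min
Availability = 495 / 594 * 100 = 83.3%

83.3%


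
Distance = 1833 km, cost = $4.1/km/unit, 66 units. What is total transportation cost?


TC = dist * cost * units = 1833 * 4.1 * 66 = $496009.80

$496009.80


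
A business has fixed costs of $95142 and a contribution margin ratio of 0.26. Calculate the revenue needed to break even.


Formula: BER = Fixed Costs / Contribution Margin Ratio
BER = $95142 / 0.26
BER = $365930.77 (to the nearest cent)

$365930.77


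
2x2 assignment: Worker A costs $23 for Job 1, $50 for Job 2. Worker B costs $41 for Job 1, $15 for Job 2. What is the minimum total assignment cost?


Option 1: A->1 + B->2 = $23 + $15 = $38
Option 2: A->2 + B->1 = $50 + $41 = $91
Min cost = min($38, $91) = $38

$38


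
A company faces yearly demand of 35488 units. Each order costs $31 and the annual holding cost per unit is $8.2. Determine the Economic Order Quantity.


Formula: EOQ = sqrt(2 * D * S / H)
Numerator: 2 * 35488 * 31 = 2200256
2DS/H = 2200256 / 8.2 = 268323.9
EOQ = sqrt(268323.9) = 518.0 units

518.0 units


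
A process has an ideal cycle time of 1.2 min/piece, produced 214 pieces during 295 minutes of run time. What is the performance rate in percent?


Formula: Performance = (Ideal CT * Total Count) / Run Time * 100
Ideal output time = 1.2 * 214 = 256.8 min
Performance = 256.8 / 295 * 100 = 87.1%

87.1%


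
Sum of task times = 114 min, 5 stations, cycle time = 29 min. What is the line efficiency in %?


Formula: Efficiency = Sum of Task Times / (N_stations * CT) * 100
Total station capacity = 5 stations * 29 min = 145 min
Efficiency = 114 / 145 * 100 = 78.6%

78.6%


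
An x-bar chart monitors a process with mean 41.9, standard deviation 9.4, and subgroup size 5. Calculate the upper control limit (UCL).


UCL = 41.9 + 3 * 9.4 / sqrt(5)

54.51


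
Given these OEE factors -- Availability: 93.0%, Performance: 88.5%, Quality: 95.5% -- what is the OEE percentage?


Formula: OEE = Availability * Performance * Quality / 10000
A * P = 93.0% * 88.5% / 100 = 82.31%
OEE = 82.31% * 95.5% / 100 = 78.6%

78.6%


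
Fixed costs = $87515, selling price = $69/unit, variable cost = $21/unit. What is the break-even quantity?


Formula: BEQ = Fixed Costs / (Price - Variable Cost)
Contribution margin = $69 - $21 = $48/unit
BEQ = ceil($87515 / $48/unit) = ceil(1823.23) = 1824 units

1824 units


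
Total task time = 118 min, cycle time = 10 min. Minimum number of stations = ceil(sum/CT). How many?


Formula: N_min = ceil(Sum of Task Times / Cycle Time)
N_min = ceil(118 min / 10 min) = ceil(11.8)
N_min = 12 stations

12
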